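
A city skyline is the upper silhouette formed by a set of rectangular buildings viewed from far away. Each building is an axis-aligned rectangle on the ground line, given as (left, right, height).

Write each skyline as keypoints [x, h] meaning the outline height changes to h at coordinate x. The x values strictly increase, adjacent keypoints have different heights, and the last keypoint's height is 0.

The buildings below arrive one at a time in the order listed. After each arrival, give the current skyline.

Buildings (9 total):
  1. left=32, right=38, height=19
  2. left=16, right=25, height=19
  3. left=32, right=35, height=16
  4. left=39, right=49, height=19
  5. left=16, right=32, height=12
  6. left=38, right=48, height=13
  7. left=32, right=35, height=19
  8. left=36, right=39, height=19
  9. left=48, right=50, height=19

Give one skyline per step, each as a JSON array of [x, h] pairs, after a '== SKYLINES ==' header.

== SKYLINES ==
[[32,19],[38,0]]
[[16,19],[25,0],[32,19],[38,0]]
[[16,19],[25,0],[32,19],[38,0]]
[[16,19],[25,0],[32,19],[38,0],[39,19],[49,0]]
[[16,19],[25,12],[32,19],[38,0],[39,19],[49,0]]
[[16,19],[25,12],[32,19],[38,13],[39,19],[49,0]]
[[16,19],[25,12],[32,19],[38,13],[39,19],[49,0]]
[[16,19],[25,12],[32,19],[49,0]]
[[16,19],[25,12],[32,19],[50,0]]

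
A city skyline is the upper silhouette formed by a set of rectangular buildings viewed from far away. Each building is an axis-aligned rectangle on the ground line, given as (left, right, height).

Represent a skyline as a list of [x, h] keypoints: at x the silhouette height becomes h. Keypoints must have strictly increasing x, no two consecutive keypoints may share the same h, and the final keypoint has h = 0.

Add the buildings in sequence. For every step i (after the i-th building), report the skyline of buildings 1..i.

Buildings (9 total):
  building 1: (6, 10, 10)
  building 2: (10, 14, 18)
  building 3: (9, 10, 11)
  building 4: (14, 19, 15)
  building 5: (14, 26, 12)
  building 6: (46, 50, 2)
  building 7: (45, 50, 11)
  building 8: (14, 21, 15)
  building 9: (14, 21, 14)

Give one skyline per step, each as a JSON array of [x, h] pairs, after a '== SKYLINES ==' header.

== SKYLINES ==
[[6,10],[10,0]]
[[6,10],[10,18],[14,0]]
[[6,10],[9,11],[10,18],[14,0]]
[[6,10],[9,11],[10,18],[14,15],[19,0]]
[[6,10],[9,11],[10,18],[14,15],[19,12],[26,0]]
[[6,10],[9,11],[10,18],[14,15],[19,12],[26,0],[46,2],[50,0]]
[[6,10],[9,11],[10,18],[14,15],[19,12],[26,0],[45,11],[50,0]]
[[6,10],[9,11],[10,18],[14,15],[21,12],[26,0],[45,11],[50,0]]
[[6,10],[9,11],[10,18],[14,15],[21,12],[26,0],[45,11],[50,0]]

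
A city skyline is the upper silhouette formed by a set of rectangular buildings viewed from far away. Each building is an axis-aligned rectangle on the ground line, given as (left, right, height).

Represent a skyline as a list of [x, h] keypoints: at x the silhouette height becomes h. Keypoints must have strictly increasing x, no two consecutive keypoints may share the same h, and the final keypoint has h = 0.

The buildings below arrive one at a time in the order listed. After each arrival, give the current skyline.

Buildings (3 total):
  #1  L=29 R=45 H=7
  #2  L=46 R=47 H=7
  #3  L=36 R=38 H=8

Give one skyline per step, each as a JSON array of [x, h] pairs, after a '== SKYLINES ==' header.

== SKYLINES ==
[[29,7],[45,0]]
[[29,7],[45,0],[46,7],[47,0]]
[[29,7],[36,8],[38,7],[45,0],[46,7],[47,0]]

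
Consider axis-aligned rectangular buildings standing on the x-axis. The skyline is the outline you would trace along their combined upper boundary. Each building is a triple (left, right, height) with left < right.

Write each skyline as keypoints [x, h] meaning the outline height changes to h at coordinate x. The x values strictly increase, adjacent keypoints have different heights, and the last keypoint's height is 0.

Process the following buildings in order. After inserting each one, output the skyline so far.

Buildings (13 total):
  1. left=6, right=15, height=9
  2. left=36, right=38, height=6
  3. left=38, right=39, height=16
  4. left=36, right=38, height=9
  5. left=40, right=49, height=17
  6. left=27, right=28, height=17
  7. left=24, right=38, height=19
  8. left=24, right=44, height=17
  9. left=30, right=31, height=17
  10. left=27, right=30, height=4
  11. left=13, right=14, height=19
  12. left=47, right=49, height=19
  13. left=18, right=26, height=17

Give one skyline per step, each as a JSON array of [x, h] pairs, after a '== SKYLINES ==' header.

== SKYLINES ==
[[6,9],[15,0]]
[[6,9],[15,0],[36,6],[38,0]]
[[6,9],[15,0],[36,6],[38,16],[39,0]]
[[6,9],[15,0],[36,9],[38,16],[39,0]]
[[6,9],[15,0],[36,9],[38,16],[39,0],[40,17],[49,0]]
[[6,9],[15,0],[27,17],[28,0],[36,9],[38,16],[39,0],[40,17],[49,0]]
[[6,9],[15,0],[24,19],[38,16],[39,0],[40,17],[49,0]]
[[6,9],[15,0],[24,19],[38,17],[49,0]]
[[6,9],[15,0],[24,19],[38,17],[49,0]]
[[6,9],[15,0],[24,19],[38,17],[49,0]]
[[6,9],[13,19],[14,9],[15,0],[24,19],[38,17],[49,0]]
[[6,9],[13,19],[14,9],[15,0],[24,19],[38,17],[47,19],[49,0]]
[[6,9],[13,19],[14,9],[15,0],[18,17],[24,19],[38,17],[47,19],[49,0]]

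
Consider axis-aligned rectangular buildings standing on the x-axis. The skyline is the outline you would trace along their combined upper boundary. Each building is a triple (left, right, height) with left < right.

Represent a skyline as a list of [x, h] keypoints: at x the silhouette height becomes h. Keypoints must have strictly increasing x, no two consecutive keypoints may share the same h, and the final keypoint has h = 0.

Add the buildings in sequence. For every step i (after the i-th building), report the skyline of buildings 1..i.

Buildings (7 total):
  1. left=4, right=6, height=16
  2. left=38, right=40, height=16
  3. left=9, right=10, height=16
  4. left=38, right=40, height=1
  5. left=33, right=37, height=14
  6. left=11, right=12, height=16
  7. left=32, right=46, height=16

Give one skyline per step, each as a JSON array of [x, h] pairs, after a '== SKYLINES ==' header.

== SKYLINES ==
[[4,16],[6,0]]
[[4,16],[6,0],[38,16],[40,0]]
[[4,16],[6,0],[9,16],[10,0],[38,16],[40,0]]
[[4,16],[6,0],[9,16],[10,0],[38,16],[40,0]]
[[4,16],[6,0],[9,16],[10,0],[33,14],[37,0],[38,16],[40,0]]
[[4,16],[6,0],[9,16],[10,0],[11,16],[12,0],[33,14],[37,0],[38,16],[40,0]]
[[4,16],[6,0],[9,16],[10,0],[11,16],[12,0],[32,16],[46,0]]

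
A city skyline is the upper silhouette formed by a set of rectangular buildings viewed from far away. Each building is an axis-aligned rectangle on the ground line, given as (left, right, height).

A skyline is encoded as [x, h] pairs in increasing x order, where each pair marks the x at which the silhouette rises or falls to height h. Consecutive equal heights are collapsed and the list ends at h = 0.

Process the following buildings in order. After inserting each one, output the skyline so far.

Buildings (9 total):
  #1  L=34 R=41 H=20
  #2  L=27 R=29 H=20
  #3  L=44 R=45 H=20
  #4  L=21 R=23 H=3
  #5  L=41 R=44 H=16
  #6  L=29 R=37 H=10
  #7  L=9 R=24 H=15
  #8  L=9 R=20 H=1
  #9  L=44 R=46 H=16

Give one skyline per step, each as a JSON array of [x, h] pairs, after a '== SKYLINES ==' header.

== SKYLINES ==
[[34,20],[41,0]]
[[27,20],[29,0],[34,20],[41,0]]
[[27,20],[29,0],[34,20],[41,0],[44,20],[45,0]]
[[21,3],[23,0],[27,20],[29,0],[34,20],[41,0],[44,20],[45,0]]
[[21,3],[23,0],[27,20],[29,0],[34,20],[41,16],[44,20],[45,0]]
[[21,3],[23,0],[27,20],[29,10],[34,20],[41,16],[44,20],[45,0]]
[[9,15],[24,0],[27,20],[29,10],[34,20],[41,16],[44,20],[45,0]]
[[9,15],[24,0],[27,20],[29,10],[34,20],[41,16],[44,20],[45,0]]
[[9,15],[24,0],[27,20],[29,10],[34,20],[41,16],[44,20],[45,16],[46,0]]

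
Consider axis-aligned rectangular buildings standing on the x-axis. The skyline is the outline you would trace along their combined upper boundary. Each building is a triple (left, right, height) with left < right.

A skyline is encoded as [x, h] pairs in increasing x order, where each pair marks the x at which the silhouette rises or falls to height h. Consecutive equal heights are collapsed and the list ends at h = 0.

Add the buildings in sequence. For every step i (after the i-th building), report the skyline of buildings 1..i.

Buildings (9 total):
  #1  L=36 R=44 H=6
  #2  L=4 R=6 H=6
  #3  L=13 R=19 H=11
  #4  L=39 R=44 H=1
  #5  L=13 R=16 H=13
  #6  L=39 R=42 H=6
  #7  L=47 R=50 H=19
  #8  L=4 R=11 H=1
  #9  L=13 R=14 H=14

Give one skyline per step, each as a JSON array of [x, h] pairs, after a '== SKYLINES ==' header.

== SKYLINES ==
[[36,6],[44,0]]
[[4,6],[6,0],[36,6],[44,0]]
[[4,6],[6,0],[13,11],[19,0],[36,6],[44,0]]
[[4,6],[6,0],[13,11],[19,0],[36,6],[44,0]]
[[4,6],[6,0],[13,13],[16,11],[19,0],[36,6],[44,0]]
[[4,6],[6,0],[13,13],[16,11],[19,0],[36,6],[44,0]]
[[4,6],[6,0],[13,13],[16,11],[19,0],[36,6],[44,0],[47,19],[50,0]]
[[4,6],[6,1],[11,0],[13,13],[16,11],[19,0],[36,6],[44,0],[47,19],[50,0]]
[[4,6],[6,1],[11,0],[13,14],[14,13],[16,11],[19,0],[36,6],[44,0],[47,19],[50,0]]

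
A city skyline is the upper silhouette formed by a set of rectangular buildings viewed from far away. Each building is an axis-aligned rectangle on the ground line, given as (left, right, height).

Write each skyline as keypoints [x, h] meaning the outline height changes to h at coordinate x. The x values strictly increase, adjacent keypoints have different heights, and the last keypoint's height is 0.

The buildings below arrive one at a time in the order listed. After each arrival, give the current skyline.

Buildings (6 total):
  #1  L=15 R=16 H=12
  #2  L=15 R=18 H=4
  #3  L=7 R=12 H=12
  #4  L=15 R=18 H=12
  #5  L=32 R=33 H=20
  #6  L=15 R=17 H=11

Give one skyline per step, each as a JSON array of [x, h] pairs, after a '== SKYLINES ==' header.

== SKYLINES ==
[[15,12],[16,0]]
[[15,12],[16,4],[18,0]]
[[7,12],[12,0],[15,12],[16,4],[18,0]]
[[7,12],[12,0],[15,12],[18,0]]
[[7,12],[12,0],[15,12],[18,0],[32,20],[33,0]]
[[7,12],[12,0],[15,12],[18,0],[32,20],[33,0]]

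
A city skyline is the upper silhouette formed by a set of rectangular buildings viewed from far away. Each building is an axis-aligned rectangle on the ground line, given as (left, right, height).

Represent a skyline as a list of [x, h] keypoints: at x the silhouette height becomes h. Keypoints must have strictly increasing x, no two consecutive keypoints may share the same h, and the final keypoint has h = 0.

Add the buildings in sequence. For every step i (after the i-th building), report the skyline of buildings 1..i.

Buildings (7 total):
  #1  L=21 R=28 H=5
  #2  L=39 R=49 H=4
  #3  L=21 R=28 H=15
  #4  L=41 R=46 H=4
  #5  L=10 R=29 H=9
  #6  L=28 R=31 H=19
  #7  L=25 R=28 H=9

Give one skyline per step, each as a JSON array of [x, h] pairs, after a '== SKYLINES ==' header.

== SKYLINES ==
[[21,5],[28,0]]
[[21,5],[28,0],[39,4],[49,0]]
[[21,15],[28,0],[39,4],[49,0]]
[[21,15],[28,0],[39,4],[49,0]]
[[10,9],[21,15],[28,9],[29,0],[39,4],[49,0]]
[[10,9],[21,15],[28,19],[31,0],[39,4],[49,0]]
[[10,9],[21,15],[28,19],[31,0],[39,4],[49,0]]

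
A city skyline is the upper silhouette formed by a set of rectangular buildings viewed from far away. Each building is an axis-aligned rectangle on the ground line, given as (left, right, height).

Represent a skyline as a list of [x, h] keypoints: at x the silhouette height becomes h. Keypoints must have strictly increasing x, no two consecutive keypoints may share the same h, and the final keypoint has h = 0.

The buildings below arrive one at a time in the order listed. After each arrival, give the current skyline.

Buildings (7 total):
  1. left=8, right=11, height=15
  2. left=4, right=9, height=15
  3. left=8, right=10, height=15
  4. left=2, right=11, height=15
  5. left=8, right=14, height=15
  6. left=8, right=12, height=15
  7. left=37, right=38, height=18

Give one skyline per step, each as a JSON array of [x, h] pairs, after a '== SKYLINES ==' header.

== SKYLINES ==
[[8,15],[11,0]]
[[4,15],[11,0]]
[[4,15],[11,0]]
[[2,15],[11,0]]
[[2,15],[14,0]]
[[2,15],[14,0]]
[[2,15],[14,0],[37,18],[38,0]]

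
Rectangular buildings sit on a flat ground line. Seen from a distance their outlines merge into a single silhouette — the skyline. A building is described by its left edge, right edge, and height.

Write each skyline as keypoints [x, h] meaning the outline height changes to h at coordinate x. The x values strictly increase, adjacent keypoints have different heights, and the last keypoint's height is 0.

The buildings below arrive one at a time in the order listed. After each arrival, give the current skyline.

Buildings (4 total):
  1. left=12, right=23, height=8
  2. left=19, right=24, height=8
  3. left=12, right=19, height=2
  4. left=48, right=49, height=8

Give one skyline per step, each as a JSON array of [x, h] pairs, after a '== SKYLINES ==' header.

== SKYLINES ==
[[12,8],[23,0]]
[[12,8],[24,0]]
[[12,8],[24,0]]
[[12,8],[24,0],[48,8],[49,0]]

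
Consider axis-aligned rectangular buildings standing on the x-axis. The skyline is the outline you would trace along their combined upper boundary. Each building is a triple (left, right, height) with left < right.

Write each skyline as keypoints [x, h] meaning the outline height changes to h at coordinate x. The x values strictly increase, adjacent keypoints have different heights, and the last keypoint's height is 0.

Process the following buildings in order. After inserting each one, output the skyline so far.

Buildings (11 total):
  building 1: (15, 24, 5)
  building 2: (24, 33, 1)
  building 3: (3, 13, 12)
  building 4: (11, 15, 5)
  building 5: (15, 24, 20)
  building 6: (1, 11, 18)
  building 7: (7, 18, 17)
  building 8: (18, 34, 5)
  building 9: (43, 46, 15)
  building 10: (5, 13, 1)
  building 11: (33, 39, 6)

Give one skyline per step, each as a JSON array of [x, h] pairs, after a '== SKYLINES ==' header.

== SKYLINES ==
[[15,5],[24,0]]
[[15,5],[24,1],[33,0]]
[[3,12],[13,0],[15,5],[24,1],[33,0]]
[[3,12],[13,5],[24,1],[33,0]]
[[3,12],[13,5],[15,20],[24,1],[33,0]]
[[1,18],[11,12],[13,5],[15,20],[24,1],[33,0]]
[[1,18],[11,17],[15,20],[24,1],[33,0]]
[[1,18],[11,17],[15,20],[24,5],[34,0]]
[[1,18],[11,17],[15,20],[24,5],[34,0],[43,15],[46,0]]
[[1,18],[11,17],[15,20],[24,5],[34,0],[43,15],[46,0]]
[[1,18],[11,17],[15,20],[24,5],[33,6],[39,0],[43,15],[46,0]]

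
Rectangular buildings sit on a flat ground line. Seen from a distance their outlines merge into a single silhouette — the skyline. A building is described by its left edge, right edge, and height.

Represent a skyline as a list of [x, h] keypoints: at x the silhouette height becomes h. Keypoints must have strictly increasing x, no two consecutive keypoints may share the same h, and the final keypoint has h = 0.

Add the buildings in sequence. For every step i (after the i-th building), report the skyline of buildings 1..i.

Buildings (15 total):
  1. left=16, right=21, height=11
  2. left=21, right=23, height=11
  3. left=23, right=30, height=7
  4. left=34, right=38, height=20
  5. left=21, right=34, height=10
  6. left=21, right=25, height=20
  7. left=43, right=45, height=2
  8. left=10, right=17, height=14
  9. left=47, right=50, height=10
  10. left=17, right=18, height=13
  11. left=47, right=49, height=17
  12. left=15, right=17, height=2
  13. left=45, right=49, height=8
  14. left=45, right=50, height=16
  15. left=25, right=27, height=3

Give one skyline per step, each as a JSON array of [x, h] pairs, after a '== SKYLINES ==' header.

== SKYLINES ==
[[16,11],[21,0]]
[[16,11],[23,0]]
[[16,11],[23,7],[30,0]]
[[16,11],[23,7],[30,0],[34,20],[38,0]]
[[16,11],[23,10],[34,20],[38,0]]
[[16,11],[21,20],[25,10],[34,20],[38,0]]
[[16,11],[21,20],[25,10],[34,20],[38,0],[43,2],[45,0]]
[[10,14],[17,11],[21,20],[25,10],[34,20],[38,0],[43,2],[45,0]]
[[10,14],[17,11],[21,20],[25,10],[34,20],[38,0],[43,2],[45,0],[47,10],[50,0]]
[[10,14],[17,13],[18,11],[21,20],[25,10],[34,20],[38,0],[43,2],[45,0],[47,10],[50,0]]
[[10,14],[17,13],[18,11],[21,20],[25,10],[34,20],[38,0],[43,2],[45,0],[47,17],[49,10],[50,0]]
[[10,14],[17,13],[18,11],[21,20],[25,10],[34,20],[38,0],[43,2],[45,0],[47,17],[49,10],[50,0]]
[[10,14],[17,13],[18,11],[21,20],[25,10],[34,20],[38,0],[43,2],[45,8],[47,17],[49,10],[50,0]]
[[10,14],[17,13],[18,11],[21,20],[25,10],[34,20],[38,0],[43,2],[45,16],[47,17],[49,16],[50,0]]
[[10,14],[17,13],[18,11],[21,20],[25,10],[34,20],[38,0],[43,2],[45,16],[47,17],[49,16],[50,0]]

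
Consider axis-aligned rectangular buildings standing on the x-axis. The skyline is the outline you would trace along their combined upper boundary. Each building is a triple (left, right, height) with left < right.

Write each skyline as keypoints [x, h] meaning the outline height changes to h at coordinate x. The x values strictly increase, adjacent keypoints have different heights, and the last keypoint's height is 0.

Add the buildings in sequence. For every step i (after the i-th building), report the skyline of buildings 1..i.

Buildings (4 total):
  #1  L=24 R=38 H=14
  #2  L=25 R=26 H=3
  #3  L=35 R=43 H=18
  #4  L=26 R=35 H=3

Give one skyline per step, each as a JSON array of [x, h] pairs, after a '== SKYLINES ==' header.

== SKYLINES ==
[[24,14],[38,0]]
[[24,14],[38,0]]
[[24,14],[35,18],[43,0]]
[[24,14],[35,18],[43,0]]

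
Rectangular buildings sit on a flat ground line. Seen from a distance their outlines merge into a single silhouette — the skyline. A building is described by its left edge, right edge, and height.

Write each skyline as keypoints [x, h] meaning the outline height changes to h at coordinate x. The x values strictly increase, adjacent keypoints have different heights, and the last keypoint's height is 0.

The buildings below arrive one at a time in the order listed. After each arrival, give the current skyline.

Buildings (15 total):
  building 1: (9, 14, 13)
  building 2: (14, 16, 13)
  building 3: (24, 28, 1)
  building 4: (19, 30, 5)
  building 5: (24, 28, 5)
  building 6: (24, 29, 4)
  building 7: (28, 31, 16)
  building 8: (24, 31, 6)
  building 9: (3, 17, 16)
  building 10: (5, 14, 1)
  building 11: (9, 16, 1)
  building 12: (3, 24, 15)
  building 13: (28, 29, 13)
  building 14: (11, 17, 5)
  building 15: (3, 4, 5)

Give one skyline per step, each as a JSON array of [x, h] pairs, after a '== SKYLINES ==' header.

== SKYLINES ==
[[9,13],[14,0]]
[[9,13],[16,0]]
[[9,13],[16,0],[24,1],[28,0]]
[[9,13],[16,0],[19,5],[30,0]]
[[9,13],[16,0],[19,5],[30,0]]
[[9,13],[16,0],[19,5],[30,0]]
[[9,13],[16,0],[19,5],[28,16],[31,0]]
[[9,13],[16,0],[19,5],[24,6],[28,16],[31,0]]
[[3,16],[17,0],[19,5],[24,6],[28,16],[31,0]]
[[3,16],[17,0],[19,5],[24,6],[28,16],[31,0]]
[[3,16],[17,0],[19,5],[24,6],[28,16],[31,0]]
[[3,16],[17,15],[24,6],[28,16],[31,0]]
[[3,16],[17,15],[24,6],[28,16],[31,0]]
[[3,16],[17,15],[24,6],[28,16],[31,0]]
[[3,16],[17,15],[24,6],[28,16],[31,0]]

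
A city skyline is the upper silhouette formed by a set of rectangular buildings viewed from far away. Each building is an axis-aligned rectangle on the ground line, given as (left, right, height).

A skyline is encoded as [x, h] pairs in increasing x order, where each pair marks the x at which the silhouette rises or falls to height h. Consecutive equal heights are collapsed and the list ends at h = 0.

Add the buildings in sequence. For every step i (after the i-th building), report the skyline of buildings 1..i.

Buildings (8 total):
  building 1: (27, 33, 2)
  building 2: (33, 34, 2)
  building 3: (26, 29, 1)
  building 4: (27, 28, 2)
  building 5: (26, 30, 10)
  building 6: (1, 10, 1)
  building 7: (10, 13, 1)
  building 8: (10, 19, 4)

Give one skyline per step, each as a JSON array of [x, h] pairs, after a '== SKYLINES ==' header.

== SKYLINES ==
[[27,2],[33,0]]
[[27,2],[34,0]]
[[26,1],[27,2],[34,0]]
[[26,1],[27,2],[34,0]]
[[26,10],[30,2],[34,0]]
[[1,1],[10,0],[26,10],[30,2],[34,0]]
[[1,1],[13,0],[26,10],[30,2],[34,0]]
[[1,1],[10,4],[19,0],[26,10],[30,2],[34,0]]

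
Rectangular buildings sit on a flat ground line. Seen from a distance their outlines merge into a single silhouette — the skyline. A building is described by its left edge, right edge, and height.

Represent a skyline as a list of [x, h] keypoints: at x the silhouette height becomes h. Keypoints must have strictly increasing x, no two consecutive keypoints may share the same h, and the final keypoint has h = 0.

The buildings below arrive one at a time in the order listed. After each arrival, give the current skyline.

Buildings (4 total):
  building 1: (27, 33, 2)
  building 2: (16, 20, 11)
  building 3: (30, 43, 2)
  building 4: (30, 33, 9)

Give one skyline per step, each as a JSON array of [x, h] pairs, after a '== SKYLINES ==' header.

== SKYLINES ==
[[27,2],[33,0]]
[[16,11],[20,0],[27,2],[33,0]]
[[16,11],[20,0],[27,2],[43,0]]
[[16,11],[20,0],[27,2],[30,9],[33,2],[43,0]]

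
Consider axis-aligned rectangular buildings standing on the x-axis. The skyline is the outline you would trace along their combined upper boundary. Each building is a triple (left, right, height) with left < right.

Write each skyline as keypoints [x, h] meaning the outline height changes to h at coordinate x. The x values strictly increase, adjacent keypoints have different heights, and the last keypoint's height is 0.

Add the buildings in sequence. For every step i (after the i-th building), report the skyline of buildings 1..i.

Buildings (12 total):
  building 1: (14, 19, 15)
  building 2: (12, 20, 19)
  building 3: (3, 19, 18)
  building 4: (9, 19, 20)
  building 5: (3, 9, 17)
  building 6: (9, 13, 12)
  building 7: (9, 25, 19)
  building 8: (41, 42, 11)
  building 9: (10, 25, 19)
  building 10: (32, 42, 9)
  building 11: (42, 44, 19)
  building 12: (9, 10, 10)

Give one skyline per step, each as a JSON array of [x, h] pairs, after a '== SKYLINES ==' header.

== SKYLINES ==
[[14,15],[19,0]]
[[12,19],[20,0]]
[[3,18],[12,19],[20,0]]
[[3,18],[9,20],[19,19],[20,0]]
[[3,18],[9,20],[19,19],[20,0]]
[[3,18],[9,20],[19,19],[20,0]]
[[3,18],[9,20],[19,19],[25,0]]
[[3,18],[9,20],[19,19],[25,0],[41,11],[42,0]]
[[3,18],[9,20],[19,19],[25,0],[41,11],[42,0]]
[[3,18],[9,20],[19,19],[25,0],[32,9],[41,11],[42,0]]
[[3,18],[9,20],[19,19],[25,0],[32,9],[41,11],[42,19],[44,0]]
[[3,18],[9,20],[19,19],[25,0],[32,9],[41,11],[42,19],[44,0]]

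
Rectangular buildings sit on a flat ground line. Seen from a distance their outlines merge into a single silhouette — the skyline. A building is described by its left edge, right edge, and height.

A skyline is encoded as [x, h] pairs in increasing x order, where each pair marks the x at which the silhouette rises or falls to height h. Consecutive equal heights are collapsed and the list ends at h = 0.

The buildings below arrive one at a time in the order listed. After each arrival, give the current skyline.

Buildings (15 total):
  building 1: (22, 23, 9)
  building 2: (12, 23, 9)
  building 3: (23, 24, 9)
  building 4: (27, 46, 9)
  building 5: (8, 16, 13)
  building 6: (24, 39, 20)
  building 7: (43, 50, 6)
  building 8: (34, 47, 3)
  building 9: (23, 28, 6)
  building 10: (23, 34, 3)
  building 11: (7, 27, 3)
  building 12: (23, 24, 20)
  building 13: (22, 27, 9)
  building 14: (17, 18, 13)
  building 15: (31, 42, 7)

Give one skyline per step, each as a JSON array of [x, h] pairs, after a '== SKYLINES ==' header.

== SKYLINES ==
[[22,9],[23,0]]
[[12,9],[23,0]]
[[12,9],[24,0]]
[[12,9],[24,0],[27,9],[46,0]]
[[8,13],[16,9],[24,0],[27,9],[46,0]]
[[8,13],[16,9],[24,20],[39,9],[46,0]]
[[8,13],[16,9],[24,20],[39,9],[46,6],[50,0]]
[[8,13],[16,9],[24,20],[39,9],[46,6],[50,0]]
[[8,13],[16,9],[24,20],[39,9],[46,6],[50,0]]
[[8,13],[16,9],[24,20],[39,9],[46,6],[50,0]]
[[7,3],[8,13],[16,9],[24,20],[39,9],[46,6],[50,0]]
[[7,3],[8,13],[16,9],[23,20],[39,9],[46,6],[50,0]]
[[7,3],[8,13],[16,9],[23,20],[39,9],[46,6],[50,0]]
[[7,3],[8,13],[16,9],[17,13],[18,9],[23,20],[39,9],[46,6],[50,0]]
[[7,3],[8,13],[16,9],[17,13],[18,9],[23,20],[39,9],[46,6],[50,0]]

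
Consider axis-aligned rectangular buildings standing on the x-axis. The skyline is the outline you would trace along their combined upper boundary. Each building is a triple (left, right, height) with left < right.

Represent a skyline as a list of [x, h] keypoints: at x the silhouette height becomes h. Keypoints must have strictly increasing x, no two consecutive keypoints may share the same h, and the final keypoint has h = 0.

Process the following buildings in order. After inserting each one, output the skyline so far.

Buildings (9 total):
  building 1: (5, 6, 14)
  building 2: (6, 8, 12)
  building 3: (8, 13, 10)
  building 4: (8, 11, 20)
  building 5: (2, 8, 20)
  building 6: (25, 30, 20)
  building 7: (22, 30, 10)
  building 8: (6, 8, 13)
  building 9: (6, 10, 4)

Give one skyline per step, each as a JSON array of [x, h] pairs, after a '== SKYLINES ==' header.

== SKYLINES ==
[[5,14],[6,0]]
[[5,14],[6,12],[8,0]]
[[5,14],[6,12],[8,10],[13,0]]
[[5,14],[6,12],[8,20],[11,10],[13,0]]
[[2,20],[11,10],[13,0]]
[[2,20],[11,10],[13,0],[25,20],[30,0]]
[[2,20],[11,10],[13,0],[22,10],[25,20],[30,0]]
[[2,20],[11,10],[13,0],[22,10],[25,20],[30,0]]
[[2,20],[11,10],[13,0],[22,10],[25,20],[30,0]]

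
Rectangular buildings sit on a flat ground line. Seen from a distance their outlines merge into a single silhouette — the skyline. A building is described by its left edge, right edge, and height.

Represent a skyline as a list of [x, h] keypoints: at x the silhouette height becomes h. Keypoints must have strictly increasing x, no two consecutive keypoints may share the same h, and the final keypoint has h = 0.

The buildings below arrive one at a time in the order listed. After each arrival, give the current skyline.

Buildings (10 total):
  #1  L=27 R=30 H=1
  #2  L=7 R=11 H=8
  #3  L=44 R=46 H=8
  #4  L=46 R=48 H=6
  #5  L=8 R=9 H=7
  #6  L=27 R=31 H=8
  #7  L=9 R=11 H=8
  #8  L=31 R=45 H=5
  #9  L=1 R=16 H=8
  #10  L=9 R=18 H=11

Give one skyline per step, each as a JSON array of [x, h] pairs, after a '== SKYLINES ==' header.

== SKYLINES ==
[[27,1],[30,0]]
[[7,8],[11,0],[27,1],[30,0]]
[[7,8],[11,0],[27,1],[30,0],[44,8],[46,0]]
[[7,8],[11,0],[27,1],[30,0],[44,8],[46,6],[48,0]]
[[7,8],[11,0],[27,1],[30,0],[44,8],[46,6],[48,0]]
[[7,8],[11,0],[27,8],[31,0],[44,8],[46,6],[48,0]]
[[7,8],[11,0],[27,8],[31,0],[44,8],[46,6],[48,0]]
[[7,8],[11,0],[27,8],[31,5],[44,8],[46,6],[48,0]]
[[1,8],[16,0],[27,8],[31,5],[44,8],[46,6],[48,0]]
[[1,8],[9,11],[18,0],[27,8],[31,5],[44,8],[46,6],[48,0]]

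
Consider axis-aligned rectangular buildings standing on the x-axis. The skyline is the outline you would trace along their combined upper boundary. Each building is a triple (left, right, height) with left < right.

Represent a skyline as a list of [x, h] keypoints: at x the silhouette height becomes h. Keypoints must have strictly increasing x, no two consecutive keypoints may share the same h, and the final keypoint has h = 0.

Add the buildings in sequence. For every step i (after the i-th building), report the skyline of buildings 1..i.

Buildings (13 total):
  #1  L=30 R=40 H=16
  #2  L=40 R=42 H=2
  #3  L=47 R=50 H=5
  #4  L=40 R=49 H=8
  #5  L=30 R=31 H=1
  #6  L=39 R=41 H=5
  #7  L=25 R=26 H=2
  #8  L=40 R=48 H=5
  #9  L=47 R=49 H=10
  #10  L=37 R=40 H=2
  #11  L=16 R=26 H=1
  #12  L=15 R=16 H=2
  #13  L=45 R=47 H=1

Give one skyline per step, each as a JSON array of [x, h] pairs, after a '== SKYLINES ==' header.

== SKYLINES ==
[[30,16],[40,0]]
[[30,16],[40,2],[42,0]]
[[30,16],[40,2],[42,0],[47,5],[50,0]]
[[30,16],[40,8],[49,5],[50,0]]
[[30,16],[40,8],[49,5],[50,0]]
[[30,16],[40,8],[49,5],[50,0]]
[[25,2],[26,0],[30,16],[40,8],[49,5],[50,0]]
[[25,2],[26,0],[30,16],[40,8],[49,5],[50,0]]
[[25,2],[26,0],[30,16],[40,8],[47,10],[49,5],[50,0]]
[[25,2],[26,0],[30,16],[40,8],[47,10],[49,5],[50,0]]
[[16,1],[25,2],[26,0],[30,16],[40,8],[47,10],[49,5],[50,0]]
[[15,2],[16,1],[25,2],[26,0],[30,16],[40,8],[47,10],[49,5],[50,0]]
[[15,2],[16,1],[25,2],[26,0],[30,16],[40,8],[47,10],[49,5],[50,0]]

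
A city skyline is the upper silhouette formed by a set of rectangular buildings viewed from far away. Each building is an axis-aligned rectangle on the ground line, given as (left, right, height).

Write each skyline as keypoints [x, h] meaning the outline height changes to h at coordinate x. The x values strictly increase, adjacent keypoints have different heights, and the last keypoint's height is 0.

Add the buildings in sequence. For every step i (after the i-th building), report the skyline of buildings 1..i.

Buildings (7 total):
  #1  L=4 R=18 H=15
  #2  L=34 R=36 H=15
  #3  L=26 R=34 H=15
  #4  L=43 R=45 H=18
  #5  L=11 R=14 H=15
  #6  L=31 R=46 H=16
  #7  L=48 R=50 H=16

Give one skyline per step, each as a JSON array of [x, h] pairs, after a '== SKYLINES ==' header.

== SKYLINES ==
[[4,15],[18,0]]
[[4,15],[18,0],[34,15],[36,0]]
[[4,15],[18,0],[26,15],[36,0]]
[[4,15],[18,0],[26,15],[36,0],[43,18],[45,0]]
[[4,15],[18,0],[26,15],[36,0],[43,18],[45,0]]
[[4,15],[18,0],[26,15],[31,16],[43,18],[45,16],[46,0]]
[[4,15],[18,0],[26,15],[31,16],[43,18],[45,16],[46,0],[48,16],[50,0]]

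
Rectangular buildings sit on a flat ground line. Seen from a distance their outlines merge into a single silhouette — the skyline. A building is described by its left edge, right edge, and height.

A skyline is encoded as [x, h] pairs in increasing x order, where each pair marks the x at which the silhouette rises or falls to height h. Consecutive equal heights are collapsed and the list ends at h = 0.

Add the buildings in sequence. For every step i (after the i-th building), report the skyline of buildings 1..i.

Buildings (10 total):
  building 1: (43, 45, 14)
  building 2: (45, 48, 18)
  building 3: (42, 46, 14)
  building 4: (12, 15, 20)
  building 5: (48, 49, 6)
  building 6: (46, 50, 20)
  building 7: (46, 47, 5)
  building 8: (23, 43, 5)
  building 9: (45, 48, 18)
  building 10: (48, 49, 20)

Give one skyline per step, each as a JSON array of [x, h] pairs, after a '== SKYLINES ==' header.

== SKYLINES ==
[[43,14],[45,0]]
[[43,14],[45,18],[48,0]]
[[42,14],[45,18],[48,0]]
[[12,20],[15,0],[42,14],[45,18],[48,0]]
[[12,20],[15,0],[42,14],[45,18],[48,6],[49,0]]
[[12,20],[15,0],[42,14],[45,18],[46,20],[50,0]]
[[12,20],[15,0],[42,14],[45,18],[46,20],[50,0]]
[[12,20],[15,0],[23,5],[42,14],[45,18],[46,20],[50,0]]
[[12,20],[15,0],[23,5],[42,14],[45,18],[46,20],[50,0]]
[[12,20],[15,0],[23,5],[42,14],[45,18],[46,20],[50,0]]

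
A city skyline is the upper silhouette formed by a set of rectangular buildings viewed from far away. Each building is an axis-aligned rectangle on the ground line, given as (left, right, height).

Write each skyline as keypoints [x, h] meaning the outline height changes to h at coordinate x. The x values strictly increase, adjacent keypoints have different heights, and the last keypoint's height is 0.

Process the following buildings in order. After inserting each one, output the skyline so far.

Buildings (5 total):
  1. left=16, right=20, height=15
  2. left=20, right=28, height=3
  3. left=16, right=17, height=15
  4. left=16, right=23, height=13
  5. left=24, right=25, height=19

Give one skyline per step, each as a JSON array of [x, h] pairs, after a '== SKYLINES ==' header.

== SKYLINES ==
[[16,15],[20,0]]
[[16,15],[20,3],[28,0]]
[[16,15],[20,3],[28,0]]
[[16,15],[20,13],[23,3],[28,0]]
[[16,15],[20,13],[23,3],[24,19],[25,3],[28,0]]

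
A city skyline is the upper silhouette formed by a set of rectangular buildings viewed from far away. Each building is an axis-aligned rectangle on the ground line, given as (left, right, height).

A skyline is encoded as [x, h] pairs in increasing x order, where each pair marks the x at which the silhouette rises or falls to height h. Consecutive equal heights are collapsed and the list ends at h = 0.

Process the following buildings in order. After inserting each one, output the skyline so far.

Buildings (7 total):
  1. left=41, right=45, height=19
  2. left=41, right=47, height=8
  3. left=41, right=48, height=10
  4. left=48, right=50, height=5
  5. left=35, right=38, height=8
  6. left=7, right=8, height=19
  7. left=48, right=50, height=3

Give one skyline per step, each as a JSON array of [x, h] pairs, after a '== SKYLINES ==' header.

== SKYLINES ==
[[41,19],[45,0]]
[[41,19],[45,8],[47,0]]
[[41,19],[45,10],[48,0]]
[[41,19],[45,10],[48,5],[50,0]]
[[35,8],[38,0],[41,19],[45,10],[48,5],[50,0]]
[[7,19],[8,0],[35,8],[38,0],[41,19],[45,10],[48,5],[50,0]]
[[7,19],[8,0],[35,8],[38,0],[41,19],[45,10],[48,5],[50,0]]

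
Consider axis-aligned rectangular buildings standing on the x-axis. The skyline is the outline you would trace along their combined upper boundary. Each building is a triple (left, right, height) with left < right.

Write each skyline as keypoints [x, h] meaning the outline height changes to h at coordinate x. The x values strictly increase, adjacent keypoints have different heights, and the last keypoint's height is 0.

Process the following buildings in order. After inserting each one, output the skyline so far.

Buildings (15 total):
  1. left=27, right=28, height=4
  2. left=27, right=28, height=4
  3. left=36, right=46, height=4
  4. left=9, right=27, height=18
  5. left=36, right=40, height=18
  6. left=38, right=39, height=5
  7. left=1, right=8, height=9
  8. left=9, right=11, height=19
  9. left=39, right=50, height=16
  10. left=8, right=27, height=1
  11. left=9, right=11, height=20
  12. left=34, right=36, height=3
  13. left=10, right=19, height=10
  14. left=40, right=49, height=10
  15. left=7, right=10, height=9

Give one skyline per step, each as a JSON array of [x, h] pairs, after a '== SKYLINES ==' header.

== SKYLINES ==
[[27,4],[28,0]]
[[27,4],[28,0]]
[[27,4],[28,0],[36,4],[46,0]]
[[9,18],[27,4],[28,0],[36,4],[46,0]]
[[9,18],[27,4],[28,0],[36,18],[40,4],[46,0]]
[[9,18],[27,4],[28,0],[36,18],[40,4],[46,0]]
[[1,9],[8,0],[9,18],[27,4],[28,0],[36,18],[40,4],[46,0]]
[[1,9],[8,0],[9,19],[11,18],[27,4],[28,0],[36,18],[40,4],[46,0]]
[[1,9],[8,0],[9,19],[11,18],[27,4],[28,0],[36,18],[40,16],[50,0]]
[[1,9],[8,1],[9,19],[11,18],[27,4],[28,0],[36,18],[40,16],[50,0]]
[[1,9],[8,1],[9,20],[11,18],[27,4],[28,0],[36,18],[40,16],[50,0]]
[[1,9],[8,1],[9,20],[11,18],[27,4],[28,0],[34,3],[36,18],[40,16],[50,0]]
[[1,9],[8,1],[9,20],[11,18],[27,4],[28,0],[34,3],[36,18],[40,16],[50,0]]
[[1,9],[8,1],[9,20],[11,18],[27,4],[28,0],[34,3],[36,18],[40,16],[50,0]]
[[1,9],[9,20],[11,18],[27,4],[28,0],[34,3],[36,18],[40,16],[50,0]]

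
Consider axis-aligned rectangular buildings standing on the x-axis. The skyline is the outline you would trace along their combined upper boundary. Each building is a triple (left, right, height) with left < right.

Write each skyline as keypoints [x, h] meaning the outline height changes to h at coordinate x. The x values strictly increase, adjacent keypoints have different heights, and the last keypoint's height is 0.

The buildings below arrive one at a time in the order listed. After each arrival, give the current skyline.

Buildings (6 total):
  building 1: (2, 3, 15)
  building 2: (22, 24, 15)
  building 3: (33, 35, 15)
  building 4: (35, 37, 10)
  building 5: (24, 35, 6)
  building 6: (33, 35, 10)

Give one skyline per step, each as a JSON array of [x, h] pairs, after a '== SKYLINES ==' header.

== SKYLINES ==
[[2,15],[3,0]]
[[2,15],[3,0],[22,15],[24,0]]
[[2,15],[3,0],[22,15],[24,0],[33,15],[35,0]]
[[2,15],[3,0],[22,15],[24,0],[33,15],[35,10],[37,0]]
[[2,15],[3,0],[22,15],[24,6],[33,15],[35,10],[37,0]]
[[2,15],[3,0],[22,15],[24,6],[33,15],[35,10],[37,0]]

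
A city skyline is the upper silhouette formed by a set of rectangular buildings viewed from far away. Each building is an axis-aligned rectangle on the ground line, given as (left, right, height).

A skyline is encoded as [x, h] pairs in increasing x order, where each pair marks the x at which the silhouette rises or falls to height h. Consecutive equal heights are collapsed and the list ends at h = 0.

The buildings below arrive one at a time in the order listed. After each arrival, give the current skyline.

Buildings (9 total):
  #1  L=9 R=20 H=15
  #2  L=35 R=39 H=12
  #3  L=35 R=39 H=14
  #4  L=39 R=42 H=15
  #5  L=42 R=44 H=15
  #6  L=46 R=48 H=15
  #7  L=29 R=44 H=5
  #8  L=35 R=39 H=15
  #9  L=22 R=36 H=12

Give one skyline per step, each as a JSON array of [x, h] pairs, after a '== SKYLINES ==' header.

== SKYLINES ==
[[9,15],[20,0]]
[[9,15],[20,0],[35,12],[39,0]]
[[9,15],[20,0],[35,14],[39,0]]
[[9,15],[20,0],[35,14],[39,15],[42,0]]
[[9,15],[20,0],[35,14],[39,15],[44,0]]
[[9,15],[20,0],[35,14],[39,15],[44,0],[46,15],[48,0]]
[[9,15],[20,0],[29,5],[35,14],[39,15],[44,0],[46,15],[48,0]]
[[9,15],[20,0],[29,5],[35,15],[44,0],[46,15],[48,0]]
[[9,15],[20,0],[22,12],[35,15],[44,0],[46,15],[48,0]]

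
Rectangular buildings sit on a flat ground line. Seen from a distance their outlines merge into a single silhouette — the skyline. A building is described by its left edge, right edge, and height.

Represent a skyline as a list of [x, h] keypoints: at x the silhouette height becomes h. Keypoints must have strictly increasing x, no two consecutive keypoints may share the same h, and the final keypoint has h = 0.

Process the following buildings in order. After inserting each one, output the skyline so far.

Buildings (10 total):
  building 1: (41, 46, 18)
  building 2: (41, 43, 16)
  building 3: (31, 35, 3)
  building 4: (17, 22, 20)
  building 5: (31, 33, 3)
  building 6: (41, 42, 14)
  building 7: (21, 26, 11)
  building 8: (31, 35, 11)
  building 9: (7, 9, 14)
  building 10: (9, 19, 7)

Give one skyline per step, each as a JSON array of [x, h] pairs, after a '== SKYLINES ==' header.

== SKYLINES ==
[[41,18],[46,0]]
[[41,18],[46,0]]
[[31,3],[35,0],[41,18],[46,0]]
[[17,20],[22,0],[31,3],[35,0],[41,18],[46,0]]
[[17,20],[22,0],[31,3],[35,0],[41,18],[46,0]]
[[17,20],[22,0],[31,3],[35,0],[41,18],[46,0]]
[[17,20],[22,11],[26,0],[31,3],[35,0],[41,18],[46,0]]
[[17,20],[22,11],[26,0],[31,11],[35,0],[41,18],[46,0]]
[[7,14],[9,0],[17,20],[22,11],[26,0],[31,11],[35,0],[41,18],[46,0]]
[[7,14],[9,7],[17,20],[22,11],[26,0],[31,11],[35,0],[41,18],[46,0]]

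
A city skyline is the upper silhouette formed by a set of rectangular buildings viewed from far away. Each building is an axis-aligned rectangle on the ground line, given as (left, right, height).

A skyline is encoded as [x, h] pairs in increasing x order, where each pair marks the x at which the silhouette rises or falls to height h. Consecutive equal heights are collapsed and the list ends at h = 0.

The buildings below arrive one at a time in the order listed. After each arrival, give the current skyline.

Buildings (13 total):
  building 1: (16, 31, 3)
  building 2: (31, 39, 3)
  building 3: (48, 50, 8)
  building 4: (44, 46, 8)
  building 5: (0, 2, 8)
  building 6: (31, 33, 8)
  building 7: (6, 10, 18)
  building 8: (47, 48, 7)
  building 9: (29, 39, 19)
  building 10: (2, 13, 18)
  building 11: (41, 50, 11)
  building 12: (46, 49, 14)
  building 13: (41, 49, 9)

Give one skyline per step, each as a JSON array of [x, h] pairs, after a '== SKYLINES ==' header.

== SKYLINES ==
[[16,3],[31,0]]
[[16,3],[39,0]]
[[16,3],[39,0],[48,8],[50,0]]
[[16,3],[39,0],[44,8],[46,0],[48,8],[50,0]]
[[0,8],[2,0],[16,3],[39,0],[44,8],[46,0],[48,8],[50,0]]
[[0,8],[2,0],[16,3],[31,8],[33,3],[39,0],[44,8],[46,0],[48,8],[50,0]]
[[0,8],[2,0],[6,18],[10,0],[16,3],[31,8],[33,3],[39,0],[44,8],[46,0],[48,8],[50,0]]
[[0,8],[2,0],[6,18],[10,0],[16,3],[31,8],[33,3],[39,0],[44,8],[46,0],[47,7],[48,8],[50,0]]
[[0,8],[2,0],[6,18],[10,0],[16,3],[29,19],[39,0],[44,8],[46,0],[47,7],[48,8],[50,0]]
[[0,8],[2,18],[13,0],[16,3],[29,19],[39,0],[44,8],[46,0],[47,7],[48,8],[50,0]]
[[0,8],[2,18],[13,0],[16,3],[29,19],[39,0],[41,11],[50,0]]
[[0,8],[2,18],[13,0],[16,3],[29,19],[39,0],[41,11],[46,14],[49,11],[50,0]]
[[0,8],[2,18],[13,0],[16,3],[29,19],[39,0],[41,11],[46,14],[49,11],[50,0]]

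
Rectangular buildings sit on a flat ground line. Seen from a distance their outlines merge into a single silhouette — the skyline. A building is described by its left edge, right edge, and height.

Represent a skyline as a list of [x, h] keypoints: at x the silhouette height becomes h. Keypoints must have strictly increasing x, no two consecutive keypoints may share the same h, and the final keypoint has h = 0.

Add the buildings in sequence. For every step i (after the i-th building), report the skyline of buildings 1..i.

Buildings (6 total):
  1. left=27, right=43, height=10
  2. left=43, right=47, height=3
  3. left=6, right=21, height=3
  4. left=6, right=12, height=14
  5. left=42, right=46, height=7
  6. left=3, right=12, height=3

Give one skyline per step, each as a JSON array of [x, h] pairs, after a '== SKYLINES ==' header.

== SKYLINES ==
[[27,10],[43,0]]
[[27,10],[43,3],[47,0]]
[[6,3],[21,0],[27,10],[43,3],[47,0]]
[[6,14],[12,3],[21,0],[27,10],[43,3],[47,0]]
[[6,14],[12,3],[21,0],[27,10],[43,7],[46,3],[47,0]]
[[3,3],[6,14],[12,3],[21,0],[27,10],[43,7],[46,3],[47,0]]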